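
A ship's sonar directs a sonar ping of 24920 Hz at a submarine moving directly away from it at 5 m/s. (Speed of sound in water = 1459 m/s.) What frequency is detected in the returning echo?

24750 Hz

The submarine first receives the wave as a moving observer: f₁ = f₀ · (v − u)/v = 24920 × (1459 − 5)/1459 ≈ 24835 Hz.
On reflection it acts as a source moving away from the stationary detector: f₂ = f₁ · v/(v + u) = 24835 × 1459/1464 ≈ 24750 Hz.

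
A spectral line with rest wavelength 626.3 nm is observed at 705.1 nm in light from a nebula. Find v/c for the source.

0.118

λ'/λ₀ = 1.1258 > 1 (redshift), so the source is receding.
λ'/λ₀ = √((1 + β)/(1 − β)) for a receding source ⇒ β = (r² − 1)/(r² + 1) with r = λ'/λ₀.
β = (1.2675 − 1)/(1.2675 + 1) ≈ 0.118.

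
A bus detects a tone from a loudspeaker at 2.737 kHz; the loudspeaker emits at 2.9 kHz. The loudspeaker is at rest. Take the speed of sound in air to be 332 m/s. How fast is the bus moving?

18.7 m/s

f' < f, so the bus is receding.
f' = f · (v − v_o)/v ⇒ v_o = v · |f'/f − 1|.
v_o = 332 × |2.737/2.9 − 1| = 332 × 0.05621 ≈ 18.7 m/s.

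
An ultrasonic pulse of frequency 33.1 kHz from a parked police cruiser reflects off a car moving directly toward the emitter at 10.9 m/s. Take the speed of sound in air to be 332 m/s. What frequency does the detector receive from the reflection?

35.3 kHz

At the car (a moving observer), f₁ = f₀ · (v + u)/v = 33.1 × 342.9/332 ≈ 34.2 kHz.
The reflection then acts as a moving source: f₂ = f₁ · v/(v − u) ≈ 35.3 kHz.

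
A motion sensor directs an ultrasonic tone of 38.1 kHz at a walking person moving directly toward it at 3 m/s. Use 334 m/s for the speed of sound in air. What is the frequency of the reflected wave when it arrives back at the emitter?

At the walking person (a moving observer), f₁ = f₀ · (v + u)/v = 38.1 × 337/334 ≈ 38.4 kHz.
On reflection it acts as a source moving toward the stationary detector: f₂ = f₁ · v/(v − u) = 38.4 × 334/331 ≈ 38.8 kHz.
Equivalently f₂ = f₀ · (v + u)/(v − u).

38.8 kHz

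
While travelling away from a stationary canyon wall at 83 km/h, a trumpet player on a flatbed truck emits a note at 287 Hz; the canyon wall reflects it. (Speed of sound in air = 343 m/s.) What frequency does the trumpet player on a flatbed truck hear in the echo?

83 km/h = 23.06 m/s.
The canyon wall receives the sound from a moving source: f₁ = f₀ · v/(v + v_e) = 287 × 343/366.06 ≈ 269 Hz.
On the return leg the trumpet player on a flatbed truck is a moving observer: f₂ = f₁ · (v − v_e)/v = 269 × 319.94/343 ≈ 251 Hz.

251 Hz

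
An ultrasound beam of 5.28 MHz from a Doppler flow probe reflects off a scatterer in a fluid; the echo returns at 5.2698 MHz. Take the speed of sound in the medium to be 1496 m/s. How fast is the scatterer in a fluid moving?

Double Doppler shift off a moving reflector: f₂ = f₀ · (v + u)/(v − u) (u > 0 toward emitter).
Rearranging, u = v · (f₂ − f₀)/(f₂ + f₀) = 1496 × -0.0102/10.5498 ≈ -1.45 m/s.
So the scatterer in a fluid is moving at 1.45 m/s away from the emitter.

1.45 m/s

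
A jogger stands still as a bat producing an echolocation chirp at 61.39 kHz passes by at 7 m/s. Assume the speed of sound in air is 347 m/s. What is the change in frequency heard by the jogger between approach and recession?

2.48 kHz

Approaching: f₁ = f · v/(v − v_s) = 61.39 × 347/340 ≈ 62.65 kHz.
Receding: f₂ = f · v/(v + v_s) = 61.39 × 347/354 ≈ 60.18 kHz.
Drop: f₁ − f₂ = 2f·v·v_s/(v² − v_s²) = 2 × 61.39 × 347 × 7/(347² − 7²) ≈ 2.48 kHz.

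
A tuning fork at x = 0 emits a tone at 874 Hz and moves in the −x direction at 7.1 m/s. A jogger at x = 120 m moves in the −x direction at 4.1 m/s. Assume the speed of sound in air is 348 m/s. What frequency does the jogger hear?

867 Hz

The observer lies on the +x side, so the source is heading away from the observer and the observer is heading toward the source.
With source receding and observer approaching, f' = f · (v + v_o)/(v + v_s).
f' = 874 × (348 + 4.1)/(348 + 7.1) = 874 × 352.1/355.1 ≈ 867 Hz.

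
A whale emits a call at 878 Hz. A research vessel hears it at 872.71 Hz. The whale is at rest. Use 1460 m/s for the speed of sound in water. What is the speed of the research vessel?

8.8 m/s

f' < f, so the research vessel is receding.
f' = f · (v − v_o)/v ⇒ v_o = v · |f'/f − 1|.
v_o = 1460 × |872.71/878 − 1| = 1460 × 0.006025 ≈ 8.8 m/s.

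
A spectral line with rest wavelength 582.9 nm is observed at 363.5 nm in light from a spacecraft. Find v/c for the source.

0.440c

λ'/λ₀ = 0.6236 < 1 (blueshift), so the source is approaching.
λ'/λ₀ = √((1 − β)/(1 + β)) for an approaching source ⇒ β = (1 − r²)/(1 + r²) with r = λ'/λ₀.
β = (1 − 0.3889)/(1 + 0.3889) ≈ 0.440.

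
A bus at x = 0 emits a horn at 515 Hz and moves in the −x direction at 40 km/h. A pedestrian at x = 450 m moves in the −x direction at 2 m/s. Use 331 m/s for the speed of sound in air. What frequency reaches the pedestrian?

501 Hz

40 km/h = 11.11 m/s.
The observer lies on the +x side, so the source is heading away from the observer and the observer is heading toward the source.
General Doppler shift: f' = f · (v + v_o)/(v + v_s).
f' = 515 × (331 + 2)/(331 + 11.11) = 515 × 333/342.11 ≈ 501 Hz.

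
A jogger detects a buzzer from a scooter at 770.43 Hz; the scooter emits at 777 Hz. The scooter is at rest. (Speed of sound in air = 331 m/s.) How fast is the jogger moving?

2.80 m/s

f' < f, so the jogger is receding.
f' = f · (v − v_o)/v ⇒ v_o = v · |f'/f − 1|.
v_o = 331 × |770.43/777 − 1| = 331 × 0.008456 ≈ 2.80 m/s.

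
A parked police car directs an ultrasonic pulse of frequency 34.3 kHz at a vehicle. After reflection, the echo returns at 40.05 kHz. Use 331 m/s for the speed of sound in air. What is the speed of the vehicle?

26 m/s

Double Doppler shift off a moving reflector: f₂ = f₀ · (v + u)/(v − u) (u > 0 toward emitter).
Rearranging, u = v · (f₂ − f₀)/(f₂ + f₀) = 331 × 5.75/74.35 ≈ 26 m/s.
So the vehicle is moving at 26 m/s toward the emitter.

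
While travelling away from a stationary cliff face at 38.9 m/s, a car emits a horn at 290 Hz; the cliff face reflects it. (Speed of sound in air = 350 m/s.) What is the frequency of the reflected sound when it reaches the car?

The cliff face receives the sound from a moving source: f₁ = f₀ · v/(v + v_e) = 290 × 350/388.9 ≈ 261 Hz.
On the return leg the car is a moving observer: f₂ = f₁ · (v − v_e)/v = 261 × 311.1/350 ≈ 232 Hz.
Equivalently f₂ = f₀ · (v − v_e)/(v + v_e).

232 Hz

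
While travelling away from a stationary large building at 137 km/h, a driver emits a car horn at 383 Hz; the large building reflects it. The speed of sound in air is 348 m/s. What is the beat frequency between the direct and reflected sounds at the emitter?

76 Hz

137 km/h = 38.06 m/s.
The large building receives the sound from a moving source: f₁ = f₀ · v/(v + v_e) = 383 × 348/386.06 ≈ 345.2 Hz.
On the return leg the driver is a moving observer: f₂ = f₁ · (v − v_e)/v = 345.2 × 309.94/348 ≈ 307.5 Hz.
Beat against the emitted tone: |f₂ − f₀| = 2v_e·f₀/(v + v_e) = 2 × 38.06 × 383/386.06 ≈ 76 Hz.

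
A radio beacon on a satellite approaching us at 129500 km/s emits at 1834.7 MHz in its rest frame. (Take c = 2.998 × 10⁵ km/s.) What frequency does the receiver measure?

β = v/c = 129500/299800 = 0.4320.
Relativistic Doppler for frequency: f' = f₀ · √((1 + β)/(1 − β)).
f' = 1834.7 × √(1.4320/0.5680) = 1834.7 × 1.58772 ≈ 2913.0 MHz.

2913.0 MHz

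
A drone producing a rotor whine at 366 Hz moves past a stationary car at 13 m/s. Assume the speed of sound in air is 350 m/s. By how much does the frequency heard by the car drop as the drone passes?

27.2 Hz

Approaching: f₁ = f · v/(v − v_s) = 366 × 350/337 ≈ 380.1 Hz.
Receding: f₂ = f · v/(v + v_s) = 366 × 350/363 ≈ 352.9 Hz.
Drop: f₁ − f₂ = 2f·v·v_s/(v² − v_s²) = 2 × 366 × 350 × 13/(350² − 13²) ≈ 27.2 Hz.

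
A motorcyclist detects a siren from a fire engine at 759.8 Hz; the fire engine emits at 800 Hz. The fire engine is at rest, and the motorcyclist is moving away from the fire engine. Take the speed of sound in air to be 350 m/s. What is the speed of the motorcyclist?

f' = f · (v − v_o)/v ⇒ v_o = v · |f'/f − 1|.
v_o = 350 × |759.8/800 − 1| = 350 × 0.05025 ≈ 17.6 m/s.

17.6 m/s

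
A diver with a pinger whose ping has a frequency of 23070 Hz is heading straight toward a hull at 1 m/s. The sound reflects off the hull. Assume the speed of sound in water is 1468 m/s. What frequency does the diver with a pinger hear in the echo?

The hull receives the sound from a moving source: f₁ = f₀ · v/(v − v_e) = 23070 × 1468/1467 ≈ 23086 Hz.
On the return leg the diver with a pinger is a moving observer: f₂ = f₁ · (v + v_e)/v = 23086 × 1469/1468 ≈ 23101 Hz.

23101 Hz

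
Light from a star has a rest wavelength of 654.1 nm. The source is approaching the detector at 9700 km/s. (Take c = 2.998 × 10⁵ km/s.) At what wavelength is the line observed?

β = v/c = 9700/299800 = 0.0324.
Relativistic Doppler for wavelength: λ' = λ₀ · √((1 − β)/(1 + β)).
λ' = 654.1 × √(0.9676/1.0324) = 654.1 × 0.96815 ≈ 633.3 nm.

633.3 nm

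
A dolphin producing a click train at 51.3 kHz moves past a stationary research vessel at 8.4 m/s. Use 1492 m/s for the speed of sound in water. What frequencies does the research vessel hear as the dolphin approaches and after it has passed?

51.6 kHz approaching; 51.0 kHz receding

Approaching: f₁ = f · v/(v − v_s) = 51.3 × 1492/1483.6 ≈ 51.6 kHz.
Receding: f₂ = f · v/(v + v_s) = 51.3 × 1492/1500.4 ≈ 51.0 kHz.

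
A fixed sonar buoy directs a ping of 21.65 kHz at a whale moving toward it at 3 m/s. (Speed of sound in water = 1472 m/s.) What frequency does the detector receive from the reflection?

At the whale (a moving observer), f₁ = f₀ · (v + u)/v = 21.65 × 1475/1472 ≈ 21.7 kHz.
The reflection then acts as a moving source: f₂ = f₁ · v/(v − u) ≈ 21.7 kHz.
Equivalently f₂ = f₀ · (v + u)/(v − u).

21.7 kHz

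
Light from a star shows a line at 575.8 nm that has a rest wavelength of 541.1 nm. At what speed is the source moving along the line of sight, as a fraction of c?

0.062

λ'/λ₀ = 1.0641 > 1 (redshift), so the source is receding.
λ'/λ₀ = √((1 + β)/(1 − β)) for a receding source ⇒ β = (r² − 1)/(r² + 1) with r = λ'/λ₀.
β = (1.1324 − 1)/(1.1324 + 1) ≈ 0.062.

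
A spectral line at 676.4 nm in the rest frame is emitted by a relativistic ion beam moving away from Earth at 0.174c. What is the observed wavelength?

806.4 nm

Relativistic Doppler for wavelength: λ' = λ₀ · √((1 + β)/(1 − β)).
λ' = 676.4 × √(1.1740/0.8260) = 676.4 × 1.19219 ≈ 806.4 nm.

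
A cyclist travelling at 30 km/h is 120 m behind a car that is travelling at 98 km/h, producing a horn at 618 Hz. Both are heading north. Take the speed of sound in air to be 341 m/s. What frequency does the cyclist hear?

586 Hz

98 km/h = 27.22 m/s; 30 km/h = 8.333 m/s.
The cyclist is behind, so the car is moving away from it while the cyclist is moving toward the car.
Both move, so f' = f · (v + v_o)/(v + v_s).
f' = 618 × (341 + 8.333)/(341 + 27.22) = 618 × 349.33/368.22 ≈ 586 Hz.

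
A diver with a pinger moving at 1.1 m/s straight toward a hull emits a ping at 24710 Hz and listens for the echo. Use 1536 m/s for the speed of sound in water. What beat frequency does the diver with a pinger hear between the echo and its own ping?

35.4 Hz

The hull receives the sound from a moving source: f₁ = f₀ · v/(v − v_e) = 24710 × 1536/1534.9 ≈ 24727.7 Hz.
On the return leg the diver with a pinger is a moving observer: f₂ = f₁ · (v + v_e)/v = 24727.7 × 1537.1/1536 ≈ 24745.4 Hz.
Equivalently f₂ = f₀ · (v + v_e)/(v − v_e).
Beat against the emitted tone: |f₂ − f₀| = 2v_e·f₀/(v − v_e) = 2 × 1.1 × 24710/1534.9 ≈ 35.4 Hz.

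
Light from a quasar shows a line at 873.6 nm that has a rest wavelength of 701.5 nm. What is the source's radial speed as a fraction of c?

λ'/λ₀ = 1.2453 > 1 (redshift), so the source is receding.
λ'/λ₀ = √((1 + β)/(1 − β)) for a receding source ⇒ β = (r² − 1)/(r² + 1) with r = λ'/λ₀.
β = (1.5509 − 1)/(1.5509 + 1) ≈ 0.216.

0.216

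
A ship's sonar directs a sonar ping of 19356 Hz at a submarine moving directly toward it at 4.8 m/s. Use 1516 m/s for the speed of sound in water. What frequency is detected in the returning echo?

19479 Hz

The submarine first receives the wave as a moving observer: f₁ = f₀ · (v + u)/v = 19356 × (1516 + 4.8)/1516 ≈ 19417 Hz.
On reflection it acts as a source moving toward the stationary detector: f₂ = f₁ · v/(v − u) = 19417 × 1516/1511.2 ≈ 19479 Hz.
Equivalently f₂ = f₀ · (v + u)/(v − u).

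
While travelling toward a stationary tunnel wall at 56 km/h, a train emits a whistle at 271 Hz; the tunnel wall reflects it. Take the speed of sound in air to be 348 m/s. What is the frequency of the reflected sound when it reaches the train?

56 km/h = 15.56 m/s.
The tunnel wall receives the sound from a moving source: f₁ = f₀ · v/(v − v_e) = 271 × 348/332.44 ≈ 284 Hz.
On the return leg the train is a moving observer: f₂ = f₁ · (v + v_e)/v = 284 × 363.56/348 ≈ 296 Hz.

296 Hz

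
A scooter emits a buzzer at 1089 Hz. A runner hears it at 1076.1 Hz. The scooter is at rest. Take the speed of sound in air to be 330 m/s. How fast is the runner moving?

3.9 m/s

f' < f, so the runner is receding.
f' = f · (v − v_o)/v ⇒ v_o = v · |f'/f − 1|.
v_o = 330 × |1076.1/1089 − 1| = 330 × 0.01185 ≈ 3.9 m/s.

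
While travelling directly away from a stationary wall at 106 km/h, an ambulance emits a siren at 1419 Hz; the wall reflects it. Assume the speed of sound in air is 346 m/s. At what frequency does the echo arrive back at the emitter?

1196 Hz

106 km/h = 29.44 m/s.
The wall receives the sound from a moving source: f₁ = f₀ · v/(v + v_e) = 1419 × 346/375.44 ≈ 1308 Hz.
On the return leg the ambulance is a moving observer: f₂ = f₁ · (v − v_e)/v = 1308 × 316.56/346 ≈ 1196 Hz.
Equivalently f₂ = f₀ · (v − v_e)/(v + v_e).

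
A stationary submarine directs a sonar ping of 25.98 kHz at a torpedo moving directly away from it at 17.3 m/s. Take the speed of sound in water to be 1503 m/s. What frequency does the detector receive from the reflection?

25.4 kHz

At the torpedo (a moving observer), f₁ = f₀ · (v − u)/v = 25.98 × 1485.7/1503 ≈ 25.7 kHz.
The reflection then acts as a moving source: f₂ = f₁ · v/(v + u) ≈ 25.4 kHz.
Equivalently f₂ = f₀ · (v − u)/(v + u).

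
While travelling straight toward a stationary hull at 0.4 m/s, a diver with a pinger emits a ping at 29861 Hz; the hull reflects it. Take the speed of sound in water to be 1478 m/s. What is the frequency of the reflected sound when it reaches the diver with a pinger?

29877 Hz

The hull receives the sound from a moving source: f₁ = f₀ · v/(v − v_e) = 29861 × 1478/1477.6 ≈ 29869 Hz.
On the return leg the diver with a pinger is a moving observer: f₂ = f₁ · (v + v_e)/v = 29869 × 1478.4/1478 ≈ 29877 Hz.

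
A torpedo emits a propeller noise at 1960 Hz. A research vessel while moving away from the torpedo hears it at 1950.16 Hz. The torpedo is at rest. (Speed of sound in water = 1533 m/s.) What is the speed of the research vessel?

7.7 m/s

f' = f · (v − v_o)/v ⇒ v_o = v · |f'/f − 1|.
v_o = 1533 × |1950.16/1960 − 1| = 1533 × 0.00502 ≈ 7.7 m/s.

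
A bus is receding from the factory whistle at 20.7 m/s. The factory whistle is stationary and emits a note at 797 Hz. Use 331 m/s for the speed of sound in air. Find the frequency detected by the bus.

747 Hz

Moving observer, stationary source: f' = f · (v − v_o)/v.
f' = 797 × (331 − 20.7)/331 = 797 × 310.3/331 ≈ 747 Hz.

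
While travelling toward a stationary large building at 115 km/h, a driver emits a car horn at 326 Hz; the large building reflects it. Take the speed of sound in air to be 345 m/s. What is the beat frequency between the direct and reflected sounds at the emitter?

115 km/h = 31.94 m/s.
The large building receives the sound from a moving source: f₁ = f₀ · v/(v − v_e) = 326 × 345/313.06 ≈ 359.3 Hz.
On the return leg the driver is a moving observer: f₂ = f₁ · (v + v_e)/v = 359.3 × 376.94/345 ≈ 392.5 Hz.
Equivalently f₂ = f₀ · (v + v_e)/(v − v_e).
Beat against the emitted tone: |f₂ − f₀| = 2v_e·f₀/(v − v_e) = 2 × 31.94 × 326/313.06 ≈ 67 Hz.

67 Hz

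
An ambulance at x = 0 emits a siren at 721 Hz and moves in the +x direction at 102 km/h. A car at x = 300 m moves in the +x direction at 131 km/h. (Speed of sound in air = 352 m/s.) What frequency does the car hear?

102 km/h = 28.33 m/s; 131 km/h = 36.39 m/s.
The observer lies on the +x side, so the source is heading toward the observer and the observer is heading away from the source.
With source approaching and observer receding, f' = f · (v − v_o)/(v − v_s).
f' = 721 × (352 − 36.39)/(352 − 28.33) = 721 × 315.61/323.67 ≈ 703 Hz.

703 Hz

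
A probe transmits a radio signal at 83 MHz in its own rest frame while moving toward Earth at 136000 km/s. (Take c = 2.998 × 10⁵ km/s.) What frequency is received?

135.4 MHz

β = v/c = 136000/299800 = 0.4536.
Relativistic Doppler for frequency: f' = f₀ · √((1 + β)/(1 − β)).
f' = 83 × √(1.4536/0.5464) = 83 × 1.63112 ≈ 135.4 MHz.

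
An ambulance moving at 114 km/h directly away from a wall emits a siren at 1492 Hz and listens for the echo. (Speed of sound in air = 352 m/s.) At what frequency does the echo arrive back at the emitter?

1246 Hz

114 km/h = 31.67 m/s.
The wall receives the sound from a moving source: f₁ = f₀ · v/(v + v_e) = 1492 × 352/383.67 ≈ 1369 Hz.
On the return leg the ambulance is a moving observer: f₂ = f₁ · (v − v_e)/v = 1369 × 320.33/352 ≈ 1246 Hz.
Equivalently f₂ = f₀ · (v − v_e)/(v + v_e).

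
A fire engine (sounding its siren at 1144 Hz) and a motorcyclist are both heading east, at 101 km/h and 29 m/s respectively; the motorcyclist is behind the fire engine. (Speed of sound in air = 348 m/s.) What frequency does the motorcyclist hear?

1147 Hz

101 km/h = 28.06 m/s.
The motorcyclist is behind, so the fire engine is moving away from it while the motorcyclist is moving toward the fire engine.
Both move, so f' = f · (v + v_o)/(v + v_s).
f' = 1144 × (348 + 29)/(348 + 28.06) = 1144 × 377/376.06 ≈ 1147 Hz.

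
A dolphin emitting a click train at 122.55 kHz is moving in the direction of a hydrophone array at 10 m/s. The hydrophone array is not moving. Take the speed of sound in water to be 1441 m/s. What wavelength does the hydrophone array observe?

With the source moving toward a stationary observer, f' = f · v/(v − v_s).
f' = 122.55 × 1441/(1441 − 10) ≈ 123.4 kHz.
λ' = v/f' = 1441/123406 ≈ 1.2 cm.

1.2 cm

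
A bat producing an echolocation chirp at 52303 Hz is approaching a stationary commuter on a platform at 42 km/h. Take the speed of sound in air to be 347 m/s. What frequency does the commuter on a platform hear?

42 km/h = 11.67 m/s.
With the source moving toward a stationary observer, f' = f · v/(v − v_s).
f' = 52303 × 347/(347 − 11.67) = 52303 × 347/335.3 ≈ 54123 Hz.

54123 Hz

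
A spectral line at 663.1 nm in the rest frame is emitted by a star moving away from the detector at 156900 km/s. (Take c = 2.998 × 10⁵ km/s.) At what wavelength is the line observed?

1185.4 nm

β = v/c = 156900/299800 = 0.5233.
Relativistic Doppler for wavelength: λ' = λ₀ · √((1 + β)/(1 − β)).
λ' = 663.1 × √(1.5233/0.4767) = 663.1 × 1.78772 ≈ 1185.4 nm.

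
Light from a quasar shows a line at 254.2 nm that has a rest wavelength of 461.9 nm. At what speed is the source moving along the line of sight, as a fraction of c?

0.535

λ'/λ₀ = 0.5503 < 1 (blueshift), so the source is approaching.
λ'/λ₀ = √((1 − β)/(1 + β)) for an approaching source ⇒ β = (1 − r²)/(1 + r²) with r = λ'/λ₀.
β = (1 − 0.3029)/(1 + 0.3029) ≈ 0.535.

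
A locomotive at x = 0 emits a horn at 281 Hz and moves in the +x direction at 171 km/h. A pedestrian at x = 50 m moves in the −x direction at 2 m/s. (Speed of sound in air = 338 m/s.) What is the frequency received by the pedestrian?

329 Hz

171 km/h = 47.5 m/s.
The observer lies on the +x side, so the source is heading toward the observer and the observer is heading toward the source.
Both move, so f' = f · (v + v_o)/(v − v_s).
f' = 281 × (338 + 2)/(338 − 47.5) = 281 × 340/290.5 ≈ 329 Hz.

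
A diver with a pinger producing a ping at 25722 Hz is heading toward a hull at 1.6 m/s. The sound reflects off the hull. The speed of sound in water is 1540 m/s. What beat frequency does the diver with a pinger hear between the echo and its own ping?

The hull receives the sound from a moving source: f₁ = f₀ · v/(v − v_e) = 25722 × 1540/1538.4 ≈ 25748.8 Hz.
On the return leg the diver with a pinger is a moving observer: f₂ = f₁ · (v + v_e)/v = 25748.8 × 1541.6/1540 ≈ 25775.5 Hz.
Equivalently f₂ = f₀ · (v + v_e)/(v − v_e).
Beat against the emitted tone: |f₂ − f₀| = 2v_e·f₀/(v − v_e) = 2 × 1.6 × 25722/1538.4 ≈ 53.5 Hz.

53.5 Hz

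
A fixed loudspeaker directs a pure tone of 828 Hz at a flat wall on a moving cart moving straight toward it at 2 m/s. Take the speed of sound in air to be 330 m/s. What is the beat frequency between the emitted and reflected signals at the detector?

At the flat wall on a moving cart (a moving observer), f₁ = f₀ · (v + u)/v = 828 × 332/330 ≈ 833.02 Hz.
On reflection it acts as a source moving toward the stationary detector: f₂ = f₁ · v/(v − u) = 833.02 × 330/328 ≈ 838.10 Hz.
Beat frequency: |f₂ − f₀| = 2u·f₀/(v − u) = 2 × 2 × 828/328 ≈ 10.1 Hz.

10.1 Hz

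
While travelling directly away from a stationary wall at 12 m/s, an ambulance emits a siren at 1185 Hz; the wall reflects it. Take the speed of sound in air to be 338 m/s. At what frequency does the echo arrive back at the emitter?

1104 Hz

The wall receives the sound from a moving source: f₁ = f₀ · v/(v + v_e) = 1185 × 338/350 ≈ 1144 Hz.
On the return leg the ambulance is a moving observer: f₂ = f₁ · (v − v_e)/v = 1144 × 326/338 ≈ 1104 Hz.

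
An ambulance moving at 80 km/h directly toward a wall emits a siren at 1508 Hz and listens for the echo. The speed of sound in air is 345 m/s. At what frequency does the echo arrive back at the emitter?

1716 Hz

80 km/h = 22.22 m/s.
The wall receives the sound from a moving source: f₁ = f₀ · v/(v − v_e) = 1508 × 345/322.78 ≈ 1612 Hz.
On the return leg the ambulance is a moving observer: f₂ = f₁ · (v + v_e)/v = 1612 × 367.22/345 ≈ 1716 Hz.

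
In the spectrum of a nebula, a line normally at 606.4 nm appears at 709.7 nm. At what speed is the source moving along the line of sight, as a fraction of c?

λ'/λ₀ = 1.1703 > 1 (redshift), so the source is receding.
λ'/λ₀ = √((1 + β)/(1 − β)) for a receding source ⇒ β = (r² − 1)/(r² + 1) with r = λ'/λ₀.
β = (1.3697 − 1)/(1.3697 + 1) ≈ 0.156.

0.156c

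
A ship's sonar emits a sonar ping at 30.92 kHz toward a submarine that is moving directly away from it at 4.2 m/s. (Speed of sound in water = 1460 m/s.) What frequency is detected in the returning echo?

At the submarine (a moving observer), f₁ = f₀ · (v − u)/v = 30.92 × 1455.8/1460 ≈ 30.8 kHz.
The reflection then acts as a moving source: f₂ = f₁ · v/(v + u) ≈ 30.7 kHz.
Equivalently f₂ = f₀ · (v − u)/(v + u).

30.7 kHz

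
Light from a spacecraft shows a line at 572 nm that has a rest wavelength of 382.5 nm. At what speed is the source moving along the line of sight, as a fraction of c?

0.382c

λ'/λ₀ = 1.4954 > 1 (redshift), so the source is receding.
λ'/λ₀ = √((1 + β)/(1 − β)) for a receding source ⇒ β = (r² − 1)/(r² + 1) with r = λ'/λ₀.
β = (2.2363 − 1)/(2.2363 + 1) ≈ 0.382.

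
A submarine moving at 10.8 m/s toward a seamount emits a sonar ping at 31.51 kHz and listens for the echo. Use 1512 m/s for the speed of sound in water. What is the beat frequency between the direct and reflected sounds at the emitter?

The seamount receives the sound from a moving source: f₁ = f₀ · v/(v − v_e) = 31.51 × 1512/1501.2 ≈ 31.737 kHz.
On the return leg the submarine is a moving observer: f₂ = f₁ · (v + v_e)/v = 31.737 × 1522.8/1512 ≈ 31.963 kHz.
Beat against the emitted tone (with f₀ = 31510 Hz): |f₂ − f₀| = 2v_e·f₀/(v − v_e) = 2 × 10.8 × 31510/1501.2 ≈ 453 Hz.

453 Hz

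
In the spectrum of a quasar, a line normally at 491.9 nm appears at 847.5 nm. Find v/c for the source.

λ'/λ₀ = 1.7229 > 1 (redshift), so the source is receding.
λ'/λ₀ = √((1 + β)/(1 − β)) for a receding source ⇒ β = (r² − 1)/(r² + 1) with r = λ'/λ₀.
β = (2.9684 − 1)/(2.9684 + 1) ≈ 0.496.

0.496c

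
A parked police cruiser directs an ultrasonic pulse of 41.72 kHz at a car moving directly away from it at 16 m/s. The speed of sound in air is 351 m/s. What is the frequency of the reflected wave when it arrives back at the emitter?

At the car (a moving observer), f₁ = f₀ · (v − u)/v = 41.72 × 335/351 ≈ 39.8 kHz.
On reflection it acts as a source moving away from the stationary detector: f₂ = f₁ · v/(v + u) = 39.8 × 351/367 ≈ 38.1 kHz.

38.1 kHz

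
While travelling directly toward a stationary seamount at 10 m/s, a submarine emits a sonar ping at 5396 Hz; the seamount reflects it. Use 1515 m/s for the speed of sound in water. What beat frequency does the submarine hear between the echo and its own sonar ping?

72 Hz

The seamount receives the sound from a moving source: f₁ = f₀ · v/(v − v_e) = 5396 × 1515/1505 ≈ 5431.9 Hz.
On the return leg the submarine is a moving observer: f₂ = f₁ · (v + v_e)/v = 5431.9 × 1525/1515 ≈ 5467.7 Hz.
Beat against the emitted tone: |f₂ − f₀| = 2v_e·f₀/(v − v_e) = 2 × 10 × 5396/1505 ≈ 72 Hz.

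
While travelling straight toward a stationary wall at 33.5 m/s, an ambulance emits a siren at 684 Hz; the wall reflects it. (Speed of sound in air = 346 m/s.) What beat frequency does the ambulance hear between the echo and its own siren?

The wall receives the sound from a moving source: f₁ = f₀ · v/(v − v_e) = 684 × 346/312.5 ≈ 757.3 Hz.
On the return leg the ambulance is a moving observer: f₂ = f₁ · (v + v_e)/v = 757.3 × 379.5/346 ≈ 830.6 Hz.
Equivalently f₂ = f₀ · (v + v_e)/(v − v_e).
Beat against the emitted tone: |f₂ − f₀| = 2v_e·f₀/(v − v_e) = 2 × 33.5 × 684/312.5 ≈ 147 Hz.

147 Hz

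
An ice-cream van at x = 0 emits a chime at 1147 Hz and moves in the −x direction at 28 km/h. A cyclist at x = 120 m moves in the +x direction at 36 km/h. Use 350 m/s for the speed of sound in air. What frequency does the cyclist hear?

1090 Hz

28 km/h = 7.778 m/s; 36 km/h = 10 m/s.
The observer lies on the +x side, so the source is heading away from the observer and the observer is heading away from the source.
General Doppler shift: f' = f · (v − v_o)/(v + v_s).
f' = 1147 × (350 − 10)/(350 + 7.778) = 1147 × 340/357.78 ≈ 1090 Hz.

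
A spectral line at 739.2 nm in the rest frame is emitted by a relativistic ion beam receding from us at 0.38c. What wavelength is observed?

Relativistic Doppler for wavelength: λ' = λ₀ · √((1 + β)/(1 − β)).
λ' = 739.2 × √(1.3800/0.6200) = 739.2 × 1.49191 ≈ 1102.8 nm.

1102.8 nm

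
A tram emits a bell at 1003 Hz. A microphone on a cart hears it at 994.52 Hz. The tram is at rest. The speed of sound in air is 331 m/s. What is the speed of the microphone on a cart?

2.80 m/s

f' < f, so the microphone on a cart is receding.
f' = f · (v − v_o)/v ⇒ v_o = v · |f'/f − 1|.
v_o = 331 × |994.52/1003 − 1| = 331 × 0.008455 ≈ 2.80 m/s.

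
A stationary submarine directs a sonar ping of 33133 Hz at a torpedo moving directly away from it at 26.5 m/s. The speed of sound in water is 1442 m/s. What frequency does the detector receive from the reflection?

At the torpedo (a moving observer), f₁ = f₀ · (v − u)/v = 33133 × 1415.5/1442 ≈ 32524 Hz.
The reflection then acts as a moving source: f₂ = f₁ · v/(v + u) ≈ 31937 Hz.
Equivalently f₂ = f₀ · (v − u)/(v + u).

31937 Hz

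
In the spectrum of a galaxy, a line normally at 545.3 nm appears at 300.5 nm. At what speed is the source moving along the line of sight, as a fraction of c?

λ'/λ₀ = 0.5511 < 1 (blueshift), so the source is approaching.
λ'/λ₀ = √((1 − β)/(1 + β)) for an approaching source ⇒ β = (1 − r²)/(1 + r²) with r = λ'/λ₀.
β = (1 − 0.3037)/(1 + 0.3037) ≈ 0.534.

0.534c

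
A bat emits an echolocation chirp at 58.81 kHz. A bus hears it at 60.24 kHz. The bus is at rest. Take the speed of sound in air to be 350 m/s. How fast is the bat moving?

f' > f, so the bat is approaching.
f' = f · v/(v − v_s) ⇒ v_s = v · |1 − f/f'|.
v_s = 350 × |1 − 58.81/60.24| = 350 × 0.02374 ≈ 8.3 m/s.

8.3 m/s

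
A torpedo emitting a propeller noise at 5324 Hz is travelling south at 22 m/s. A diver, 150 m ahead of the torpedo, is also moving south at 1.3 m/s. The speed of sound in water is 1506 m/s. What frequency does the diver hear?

The diver is ahead, so the torpedo is moving toward it while the diver is moving away from the torpedo.
With source approaching and observer receding, f' = f · (v − v_o)/(v − v_s).
f' = 5324 × (1506 − 1.3)/(1506 − 22) = 5324 × 1504.7/1484 ≈ 5398 Hz.

5398 Hz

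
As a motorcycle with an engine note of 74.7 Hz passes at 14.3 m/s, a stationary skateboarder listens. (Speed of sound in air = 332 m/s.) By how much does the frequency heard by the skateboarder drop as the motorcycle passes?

Approaching: f₁ = f · v/(v − v_s) = 74.7 × 332/317.7 ≈ 78.06 Hz.
Receding: f₂ = f · v/(v + v_s) = 74.7 × 332/346.3 ≈ 71.62 Hz.
Drop: f₁ − f₂ = 2f·v·v_s/(v² − v_s²) = 2 × 74.7 × 332 × 14.3/(332² − 14.3²) ≈ 6.45 Hz.

6.45 Hz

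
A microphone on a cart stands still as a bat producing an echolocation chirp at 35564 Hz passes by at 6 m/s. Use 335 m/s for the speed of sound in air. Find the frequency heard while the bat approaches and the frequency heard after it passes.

Approaching: f₁ = f · v/(v − v_s) = 35564 × 335/329 ≈ 36213 Hz.
Receding: f₂ = f · v/(v + v_s) = 35564 × 335/341 ≈ 34938 Hz.

36213 Hz approaching; 34938 Hz receding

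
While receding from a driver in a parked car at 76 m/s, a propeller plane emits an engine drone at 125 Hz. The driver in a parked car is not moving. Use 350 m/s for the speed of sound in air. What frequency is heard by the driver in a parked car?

103 Hz

With the source moving away from a stationary observer, f' = f · v/(v + v_s).
f' = 125 × 350/(350 + 76) = 125 × 350/426 ≈ 103 Hz.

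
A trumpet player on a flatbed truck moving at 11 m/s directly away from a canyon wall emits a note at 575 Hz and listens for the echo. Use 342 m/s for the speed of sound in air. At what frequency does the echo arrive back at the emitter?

The canyon wall receives the sound from a moving source: f₁ = f₀ · v/(v + v_e) = 575 × 342/353 ≈ 557 Hz.
On the return leg the trumpet player on a flatbed truck is a moving observer: f₂ = f₁ · (v − v_e)/v = 557 × 331/342 ≈ 539 Hz.
Equivalently f₂ = f₀ · (v − v_e)/(v + v_e).

539 Hz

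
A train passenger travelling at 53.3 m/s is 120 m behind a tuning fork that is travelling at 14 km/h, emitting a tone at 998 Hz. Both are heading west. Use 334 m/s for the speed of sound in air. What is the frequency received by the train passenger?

1144 Hz

14 km/h = 3.889 m/s.
The train passenger is behind, so the tuning fork is moving away from it while the train passenger is moving toward the tuning fork.
General Doppler shift: f' = f · (v + v_o)/(v + v_s).
f' = 998 × (334 + 53.3)/(334 + 3.889) = 998 × 387.3/337.89 ≈ 1144 Hz.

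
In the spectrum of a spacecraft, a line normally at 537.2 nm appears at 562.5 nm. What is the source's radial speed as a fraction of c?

0.046

λ'/λ₀ = 1.0471 > 1 (redshift), so the source is receding.
λ'/λ₀ = √((1 + β)/(1 − β)) for a receding source ⇒ β = (r² − 1)/(r² + 1) with r = λ'/λ₀.
β = (1.0964 − 1)/(1.0964 + 1) ≈ 0.046.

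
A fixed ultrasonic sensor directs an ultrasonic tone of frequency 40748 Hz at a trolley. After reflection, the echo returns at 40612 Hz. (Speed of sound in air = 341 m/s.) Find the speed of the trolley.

Double Doppler shift off a moving reflector: f₂ = f₀ · (v + u)/(v − u) (u > 0 toward emitter).
Rearranging, u = v · (f₂ − f₀)/(f₂ + f₀) = 341 × -136/81360 ≈ -0.57 m/s.
So the trolley is moving at 0.57 m/s away from the emitter.

0.57 m/s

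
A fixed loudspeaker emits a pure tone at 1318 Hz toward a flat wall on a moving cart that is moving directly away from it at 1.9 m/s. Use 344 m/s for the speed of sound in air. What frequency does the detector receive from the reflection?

1304 Hz

The flat wall on a moving cart first receives the wave as a moving observer: f₁ = f₀ · (v − u)/v = 1318 × (344 − 1.9)/344 ≈ 1311 Hz.
The reflection then acts as a moving source: f₂ = f₁ · v/(v + u) ≈ 1304 Hz.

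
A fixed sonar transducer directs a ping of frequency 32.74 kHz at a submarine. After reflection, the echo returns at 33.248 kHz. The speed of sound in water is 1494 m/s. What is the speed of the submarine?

Double Doppler shift off a moving reflector: f₂ = f₀ · (v + u)/(v − u) (u > 0 toward emitter).
Rearranging, u = v · (f₂ − f₀)/(f₂ + f₀) = 1494 × 0.508/65.988 ≈ 11.5 m/s.
So the submarine is moving at 11.5 m/s toward the emitter.

11.5 m/s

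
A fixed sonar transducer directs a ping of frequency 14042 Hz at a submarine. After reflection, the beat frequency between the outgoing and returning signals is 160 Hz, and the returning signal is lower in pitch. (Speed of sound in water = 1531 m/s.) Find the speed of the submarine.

Double Doppler shift off a moving reflector: f₂ = f₀ · (v + u)/(v − u) (u > 0 toward emitter).
Returning signal is lower, so f₂ = f₀ − Δf = 14042 − 160 = 13882 Hz.
Rearranging, u = v · (f₂ − f₀)/(f₂ + f₀) = 1531 × -160/27924 ≈ -8.8 m/s.
So the submarine is moving at 8.8 m/s away from the emitter.

8.8 m/s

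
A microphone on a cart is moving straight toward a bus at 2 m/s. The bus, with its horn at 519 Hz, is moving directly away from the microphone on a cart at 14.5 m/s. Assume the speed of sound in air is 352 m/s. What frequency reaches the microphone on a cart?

General Doppler shift: f' = f · (v + v_o)/(v + v_s).
f' = 519 × (352 + 2)/(352 + 14.5) = 519 × 354/366.5 ≈ 501 Hz.

501 Hz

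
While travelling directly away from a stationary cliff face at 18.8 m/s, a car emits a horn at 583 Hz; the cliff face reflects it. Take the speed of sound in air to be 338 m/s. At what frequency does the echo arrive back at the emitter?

522 Hz

The cliff face receives the sound from a moving source: f₁ = f₀ · v/(v + v_e) = 583 × 338/356.8 ≈ 552 Hz.
On the return leg the car is a moving observer: f₂ = f₁ · (v − v_e)/v = 552 × 319.2/338 ≈ 522 Hz.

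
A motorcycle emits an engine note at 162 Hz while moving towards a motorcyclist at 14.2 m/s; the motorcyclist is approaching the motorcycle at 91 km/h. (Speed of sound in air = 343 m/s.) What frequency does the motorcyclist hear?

181 Hz

91 km/h = 25.28 m/s.
With source approaching and observer approaching, f' = f · (v + v_o)/(v − v_s).
f' = 162 × (343 + 25.28)/(343 − 14.2) = 162 × 368.28/328.8 ≈ 181 Hz.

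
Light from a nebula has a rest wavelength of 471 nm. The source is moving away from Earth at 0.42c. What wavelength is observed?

737.0 nm

Relativistic Doppler for wavelength: λ' = λ₀ · √((1 + β)/(1 − β)).
λ' = 471 × √(1.4200/0.5800) = 471 × 1.56470 ≈ 737.0 nm.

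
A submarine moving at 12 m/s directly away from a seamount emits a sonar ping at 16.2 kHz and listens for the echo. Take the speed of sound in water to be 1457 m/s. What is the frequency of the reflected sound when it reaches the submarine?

The seamount receives the sound from a moving source: f₁ = f₀ · v/(v + v_e) = 16.2 × 1457/1469 ≈ 16.07 kHz.
On the return leg the submarine is a moving observer: f₂ = f₁ · (v − v_e)/v = 16.07 × 1445/1457 ≈ 15.94 kHz.

15.94 kHz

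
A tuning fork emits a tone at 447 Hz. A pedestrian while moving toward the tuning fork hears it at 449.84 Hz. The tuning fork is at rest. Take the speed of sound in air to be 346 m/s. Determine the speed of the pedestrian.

2.20 m/s

f' = f · (v + v_o)/v ⇒ v_o = v · |f'/f − 1|.
v_o = 346 × |449.84/447 − 1| = 346 × 0.006353 ≈ 2.20 m/s.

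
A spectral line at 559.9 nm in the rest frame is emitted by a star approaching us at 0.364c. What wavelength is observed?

382.3 nm

Relativistic Doppler for wavelength: λ' = λ₀ · √((1 − β)/(1 + β)).
λ' = 559.9 × √(0.6360/1.3640) = 559.9 × 0.68284 ≈ 382.3 nm.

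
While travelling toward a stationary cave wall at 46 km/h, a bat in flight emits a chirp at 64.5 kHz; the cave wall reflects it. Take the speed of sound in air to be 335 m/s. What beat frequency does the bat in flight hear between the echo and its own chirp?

46 km/h = 12.78 m/s.
The cave wall receives the sound from a moving source: f₁ = f₀ · v/(v − v_e) = 64.5 × 335/322.22 ≈ 67.06 kHz.
On the return leg the bat in flight is a moving observer: f₂ = f₁ · (v + v_e)/v = 67.06 × 347.78/335 ≈ 69.62 kHz.
Equivalently f₂ = f₀ · (v + v_e)/(v − v_e).
Beat against the emitted tone (with f₀ = 64500 Hz): |f₂ − f₀| = 2v_e·f₀/(v − v_e) = 2 × 12.78 × 64500/322.22 ≈ 5116 Hz.

5116 Hz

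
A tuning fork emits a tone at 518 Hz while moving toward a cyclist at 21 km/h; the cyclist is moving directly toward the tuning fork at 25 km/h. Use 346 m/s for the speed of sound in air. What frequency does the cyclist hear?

21 km/h = 5.833 m/s; 25 km/h = 6.944 m/s.
General Doppler shift: f' = f · (v + v_o)/(v − v_s).
f' = 518 × (346 + 6.944)/(346 − 5.833) = 518 × 352.94/340.17 ≈ 537 Hz.

537 Hz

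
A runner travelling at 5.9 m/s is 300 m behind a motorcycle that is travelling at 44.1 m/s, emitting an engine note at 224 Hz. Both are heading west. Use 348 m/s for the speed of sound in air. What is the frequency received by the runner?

202 Hz

The runner is behind, so the motorcycle is moving away from it while the runner is moving toward the motorcycle.
General Doppler shift: f' = f · (v + v_o)/(v + v_s).
f' = 224 × (348 + 5.9)/(348 + 44.1) = 224 × 353.9/392.1 ≈ 202 Hz.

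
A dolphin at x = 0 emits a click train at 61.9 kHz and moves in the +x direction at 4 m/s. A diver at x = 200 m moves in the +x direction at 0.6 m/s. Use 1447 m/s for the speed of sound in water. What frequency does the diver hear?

62.0 kHz

The observer lies on the +x side, so the source is heading toward the observer and the observer is heading away from the source.
With source approaching and observer receding, f' = f · (v − v_o)/(v − v_s).
f' = 61.9 × (1447 − 0.6)/(1447 − 4) = 61.9 × 1446.4/1443 ≈ 62.0 kHz.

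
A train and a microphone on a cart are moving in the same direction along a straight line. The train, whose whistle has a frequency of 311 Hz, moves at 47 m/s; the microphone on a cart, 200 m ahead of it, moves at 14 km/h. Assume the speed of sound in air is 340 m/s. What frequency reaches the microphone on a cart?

14 km/h = 3.889 m/s.
The microphone on a cart is ahead, so the train is moving toward it while the microphone on a cart is moving away from the train.
With source approaching and observer receding, f' = f · (v − v_o)/(v − v_s).
f' = 311 × (340 − 3.889)/(340 − 47) = 311 × 336.11/293 ≈ 357 Hz.

357 Hz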